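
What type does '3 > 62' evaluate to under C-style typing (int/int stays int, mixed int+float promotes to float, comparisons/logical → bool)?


Operand types: int > int
Rule: comparison yields bool
Result type: bool


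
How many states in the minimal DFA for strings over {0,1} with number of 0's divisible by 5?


Track (count of 0) mod 5: states 0..4, accept at 0
Minimal DFA: 5 states


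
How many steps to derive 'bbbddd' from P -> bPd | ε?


Derivation: P => bPd => bbPdd => bbbPddd => bbbddd
Steps: 4


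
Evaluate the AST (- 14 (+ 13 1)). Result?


Evaluate inner: (+ 13 1) = 14
Evaluate root: (- 14 14) = 0
Result: 0


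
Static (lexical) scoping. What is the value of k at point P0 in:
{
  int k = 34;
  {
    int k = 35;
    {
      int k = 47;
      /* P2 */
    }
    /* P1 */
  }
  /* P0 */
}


k declared in the same block as P0
k = 34


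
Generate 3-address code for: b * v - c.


Break into single-operator statements:
t1 = b * v
t2 = t1 - c


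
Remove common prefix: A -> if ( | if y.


Common prefix: 'if'
Factored: A -> if A', A' -> ( | y


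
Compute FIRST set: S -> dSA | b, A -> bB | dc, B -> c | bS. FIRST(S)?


Per alternative of S: FIRST(dSA) = {d}; FIRST(b) = {b}
FIRST(S) = {b, d}


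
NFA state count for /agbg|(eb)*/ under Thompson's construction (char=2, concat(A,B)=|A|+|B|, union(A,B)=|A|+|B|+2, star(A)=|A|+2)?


Syntax tree has 6 char leaf(s), 1 union(s), 1 star(s)
chars contribute 6×2 = 12; each union adds +2; each star adds +2
Total: 12 + 2 + 2 = 16 states


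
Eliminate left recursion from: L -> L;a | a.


Left-recursive alternatives: L;a; non-recursive: a
Introduce L': L -> aL', L' -> ;aL' | ε


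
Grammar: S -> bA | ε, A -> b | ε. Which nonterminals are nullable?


A nonterminal is nullable iff some alternative derives ε (directly, or every symbol in it is nullable)
Nullable: {A, S}


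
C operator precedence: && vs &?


'&' is bitwise AND (level 5); '&&' is logical AND (level 2)
Higher level binds tighter
'&' has higher precedence than '&&'


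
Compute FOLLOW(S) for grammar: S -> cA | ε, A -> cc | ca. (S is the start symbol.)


$ ∈ FOLLOW(S). For each A -> αBβ: add FIRST(β)\{ε} to FOLLOW(B); if β nullable, add FOLLOW(A).
FOLLOW(S) = {$}


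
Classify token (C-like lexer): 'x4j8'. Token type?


Pattern: letter/underscore followed by alphanumerics, not a keyword
Type: IDENTIFIER


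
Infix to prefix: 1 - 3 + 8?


left-to-right (same/higher precedence on left): tree is (+ (- 1 3) 8)
Prefix: + - 1 3 8


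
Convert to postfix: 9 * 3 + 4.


Left to right (same or higher precedence on left)
Postfix: 9 3 * 4 +


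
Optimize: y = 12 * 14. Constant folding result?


12 * 14 = 168 at compile time
Optimized: y = 168


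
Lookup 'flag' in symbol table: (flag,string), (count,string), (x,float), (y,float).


Lookup 'flag' → type string


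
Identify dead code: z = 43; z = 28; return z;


first assignment to z is overwritten before any read
Dead: 'z = 43'


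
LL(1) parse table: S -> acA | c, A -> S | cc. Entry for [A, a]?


For [A, a]: 'a' ∈ FIRST(S)
Entry: A -> S


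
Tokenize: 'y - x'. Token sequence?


Scan left to right, longest-match per lexeme
Tokens: ID(y), OP(-), ID(x)


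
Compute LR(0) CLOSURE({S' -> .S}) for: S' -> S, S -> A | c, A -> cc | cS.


Start: S' -> .S
For each item with dot before a nonterminal B, add B -> .γ for every B-production
Closure: [S' -> .S, S -> .A, S -> .c, A -> .cc, A -> .cS]


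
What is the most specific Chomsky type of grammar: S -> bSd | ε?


Single nonterminal LHS, but b^n d^n is not regular
Classification: Type 2 (Context-Free)


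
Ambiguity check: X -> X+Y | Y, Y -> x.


precedence layered via separate nonterminal Y: deterministic
Unambiguous


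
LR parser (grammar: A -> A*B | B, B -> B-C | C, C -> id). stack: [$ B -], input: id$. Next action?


no handle; shift 'id'
Action: shift


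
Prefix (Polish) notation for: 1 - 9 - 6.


left-to-right (same/higher precedence on left): tree is (- (- 1 9) 6)
Prefix: - - 1 9 6


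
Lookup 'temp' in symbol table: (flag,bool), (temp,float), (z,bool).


Lookup 'temp' → type float


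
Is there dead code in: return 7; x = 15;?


statement follows a return and is unreachable
Dead: 'x = 15'


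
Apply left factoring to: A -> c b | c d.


Common prefix: 'c'
Factored: A -> c A', A' -> b | d


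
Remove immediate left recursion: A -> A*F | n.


Left-recursive alternatives: A*F; non-recursive: n
Introduce A': A -> nA', A' -> *FA' | ε


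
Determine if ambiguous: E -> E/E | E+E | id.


'id/id+id' has two parse trees (no precedence encoded between / and +)
Ambiguous


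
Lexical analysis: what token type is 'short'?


Pattern: reserved word
Type: KEYWORD


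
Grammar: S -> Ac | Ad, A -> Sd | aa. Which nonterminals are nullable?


A nonterminal is nullable iff some alternative derives ε (directly, or every symbol in it is nullable)
Nullable: {}


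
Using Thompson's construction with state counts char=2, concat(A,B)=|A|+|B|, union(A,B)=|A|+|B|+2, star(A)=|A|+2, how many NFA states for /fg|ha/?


Syntax tree has 4 char leaf(s), 1 union(s), 0 star(s)
chars contribute 4×2 = 8; each union adds +2; each star adds +2
Total: 8 + 2 + 0 = 10 states


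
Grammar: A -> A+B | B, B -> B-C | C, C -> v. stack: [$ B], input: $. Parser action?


lookahead ∉ {-} so B won't extend; reduce A -> B
Action: reduce (A -> B)


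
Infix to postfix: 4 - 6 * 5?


* has higher precedence, evaluate 6*5 first
Postfix: 4 6 5 * -


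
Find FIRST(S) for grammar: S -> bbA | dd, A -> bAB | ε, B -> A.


Per alternative of S: FIRST(bbA) = {b}; FIRST(dd) = {d}
FIRST(S) = {b, d}


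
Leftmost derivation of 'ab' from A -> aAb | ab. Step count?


Derivation: A => ab
Steps: 1


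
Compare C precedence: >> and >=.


'>>' is shift (level 8); '>=' is relational (level 7)
Higher level binds tighter
'>>' has higher precedence than '>='


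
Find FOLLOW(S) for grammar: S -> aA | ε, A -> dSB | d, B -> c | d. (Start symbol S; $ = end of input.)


$ ∈ FOLLOW(S). For each A -> αBβ: add FIRST(β)\{ε} to FOLLOW(B); if β nullable, add FOLLOW(A).
FOLLOW(S) = {$, c, d}


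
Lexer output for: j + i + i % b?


Scan left to right, longest-match per lexeme
Tokens: ID(j), OP(+), ID(i), OP(+), ID(i), OP(%), ID(b)


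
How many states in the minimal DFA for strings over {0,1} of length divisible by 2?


Track length mod 2: states 0..1, accept at 0
Minimal DFA: 2 states


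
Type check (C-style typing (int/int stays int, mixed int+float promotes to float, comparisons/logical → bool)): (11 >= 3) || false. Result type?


Operand types: bool || bool
Rule: logical operators take bool operands and yield bool
Result type: bool


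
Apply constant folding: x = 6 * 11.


6 * 11 = 66 at compile time
Optimized: x = 66


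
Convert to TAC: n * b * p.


Break into single-operator statements:
t1 = n * b
t2 = t1 * p


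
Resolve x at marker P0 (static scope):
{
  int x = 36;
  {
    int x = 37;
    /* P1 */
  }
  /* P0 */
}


x declared in the same block as P0
x = 36


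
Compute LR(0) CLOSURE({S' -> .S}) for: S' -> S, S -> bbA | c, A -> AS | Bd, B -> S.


Start: S' -> .S
For each item with dot before a nonterminal B, add B -> .γ for every B-production
Closure: [S' -> .S, S -> .bbA, S -> .c]


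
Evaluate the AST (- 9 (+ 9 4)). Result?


Evaluate inner: (+ 9 4) = 13
Evaluate root: (- 9 13) = -4
Result: -4


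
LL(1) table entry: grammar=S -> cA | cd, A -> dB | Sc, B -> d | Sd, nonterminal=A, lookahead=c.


For [A, c]: 'c' ∈ FIRST(Sc)
Entry: A -> Sc


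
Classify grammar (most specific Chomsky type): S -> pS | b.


Right-linear: every RHS is a terminal or a terminal followed by one nonterminal
Classification: Type 3 (Regular)


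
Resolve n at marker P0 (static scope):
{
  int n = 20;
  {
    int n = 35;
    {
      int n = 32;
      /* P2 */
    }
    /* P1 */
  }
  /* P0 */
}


n declared in the same block as P0
n = 20


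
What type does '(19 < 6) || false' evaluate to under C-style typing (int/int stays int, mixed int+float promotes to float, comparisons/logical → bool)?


Operand types: bool || bool
Rule: logical operators take bool operands and yield bool
Result type: bool


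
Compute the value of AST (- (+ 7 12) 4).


Evaluate inner: (+ 7 12) = 19
Evaluate root: (- 19 4) = 15
Result: 15


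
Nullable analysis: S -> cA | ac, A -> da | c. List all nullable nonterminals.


A nonterminal is nullable iff some alternative derives ε (directly, or every symbol in it is nullable)
Nullable: {}


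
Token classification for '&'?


Pattern: operator symbol
Type: OPERATOR


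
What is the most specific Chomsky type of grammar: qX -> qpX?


LHS has context (more than one symbol) and |LHS| ≤ |RHS|
Classification: Type 1 (Context-Sensitive)


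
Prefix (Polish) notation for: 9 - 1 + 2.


left-to-right (same/higher precedence on left): tree is (+ (- 9 1) 2)
Prefix: + - 9 1 2


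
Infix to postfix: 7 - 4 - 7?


Left to right (same or higher precedence on left)
Postfix: 7 4 - 7 -


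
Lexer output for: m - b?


Scan left to right, longest-match per lexeme
Tokens: ID(m), OP(-), ID(b)


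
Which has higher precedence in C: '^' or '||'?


'^' is bitwise XOR (level 4); '||' is logical OR (level 1)
Higher level binds tighter
'^' has higher precedence than '||'


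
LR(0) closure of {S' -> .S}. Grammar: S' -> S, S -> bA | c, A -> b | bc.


Start: S' -> .S
For each item with dot before a nonterminal B, add B -> .γ for every B-production
Closure: [S' -> .S, S -> .bA, S -> .c]


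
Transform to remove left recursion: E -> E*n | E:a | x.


Left-recursive alternatives: E*n, E:a; non-recursive: x
Introduce E': E -> xE', E' -> *nE' | :aE' | ε


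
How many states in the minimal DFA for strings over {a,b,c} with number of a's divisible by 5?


Track (count of a) mod 5: states 0..4, accept at 0
Minimal DFA: 5 states


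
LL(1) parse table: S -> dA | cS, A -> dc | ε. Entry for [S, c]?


For [S, c]: 'c' ∈ FIRST(cS)
Entry: S -> cS


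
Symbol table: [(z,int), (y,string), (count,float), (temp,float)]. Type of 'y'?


Lookup 'y' → type string


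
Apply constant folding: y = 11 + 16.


11 + 16 = 27 at compile time
Optimized: y = 27


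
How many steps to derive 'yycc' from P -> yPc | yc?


Derivation: P => yPc => yycc
Steps: 2


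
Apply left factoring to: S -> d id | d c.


Common prefix: 'd'
Factored: S -> d S', S' -> id | c


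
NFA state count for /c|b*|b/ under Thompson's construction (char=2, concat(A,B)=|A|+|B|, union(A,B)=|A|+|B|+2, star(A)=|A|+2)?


Syntax tree has 3 char leaf(s), 2 union(s), 1 star(s)
chars contribute 3×2 = 6; each union adds +2; each star adds +2
Total: 6 + 4 + 2 = 12 states


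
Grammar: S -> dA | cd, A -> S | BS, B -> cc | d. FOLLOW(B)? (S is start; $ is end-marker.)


$ ∈ FOLLOW(S). For each A -> αBβ: add FIRST(β)\{ε} to FOLLOW(B); if β nullable, add FOLLOW(A).
FOLLOW(B) = {c, d}


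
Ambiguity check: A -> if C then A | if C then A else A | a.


dangling else: 'if C then if C then a else a' parses two ways
Ambiguous


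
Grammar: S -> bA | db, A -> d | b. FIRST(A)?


Per alternative of A: FIRST(d) = {d}; FIRST(b) = {b}
FIRST(A) = {b, d}


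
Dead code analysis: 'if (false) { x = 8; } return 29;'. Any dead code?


condition is constant false, so the whole block is unreachable
Dead: 'if (false) { x = 8; }'


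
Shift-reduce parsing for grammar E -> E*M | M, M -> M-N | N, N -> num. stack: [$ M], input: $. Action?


lookahead ∉ {-} so M won't extend; reduce E -> M
Action: reduce (E -> M)


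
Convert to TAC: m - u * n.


Break into single-operator statements:
t1 = u * n
t2 = m - t1


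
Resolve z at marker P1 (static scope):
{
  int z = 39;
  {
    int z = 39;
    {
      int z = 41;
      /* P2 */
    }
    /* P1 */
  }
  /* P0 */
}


z declared in the same block as P1
z = 39


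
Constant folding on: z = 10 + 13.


10 + 13 = 23 at compile time
Optimized: z = 23


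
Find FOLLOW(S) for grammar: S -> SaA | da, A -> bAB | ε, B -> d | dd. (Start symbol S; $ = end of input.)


$ ∈ FOLLOW(S). For each A -> αBβ: add FIRST(β)\{ε} to FOLLOW(B); if β nullable, add FOLLOW(A).
FOLLOW(S) = {$, a}


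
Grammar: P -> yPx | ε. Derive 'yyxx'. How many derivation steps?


Derivation: P => yPx => yyPxx => yyxx
Steps: 3


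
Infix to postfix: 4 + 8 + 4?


Left to right (same or higher precedence on left)
Postfix: 4 8 + 4 +


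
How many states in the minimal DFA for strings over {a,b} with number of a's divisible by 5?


Track (count of a) mod 5: states 0..4, accept at 0
Minimal DFA: 5 states


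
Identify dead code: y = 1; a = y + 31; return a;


y is read by a's definition; a is returned
No dead code


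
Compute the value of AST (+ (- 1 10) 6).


Evaluate inner: (- 1 10) = -9
Evaluate root: (+ -9 6) = -3
Result: -3


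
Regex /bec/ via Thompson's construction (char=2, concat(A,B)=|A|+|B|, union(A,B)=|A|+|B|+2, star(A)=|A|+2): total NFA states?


Syntax tree has 3 char leaf(s), 0 union(s), 0 star(s)
chars contribute 3×2 = 6; each union adds +2; each star adds +2
Total: 6 + 0 + 0 = 6 states


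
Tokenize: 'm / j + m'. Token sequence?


Scan left to right, longest-match per lexeme
Tokens: ID(m), OP(/), ID(j), OP(+), ID(m)


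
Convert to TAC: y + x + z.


Break into single-operator statements:
t1 = y + x
t2 = t1 + z


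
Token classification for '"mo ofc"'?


Pattern: double-quoted sequence
Type: STRING_LITERAL


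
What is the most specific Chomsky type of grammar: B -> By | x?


Left-linear: every RHS is a terminal or one nonterminal followed by a terminal
Classification: Type 3 (Regular)


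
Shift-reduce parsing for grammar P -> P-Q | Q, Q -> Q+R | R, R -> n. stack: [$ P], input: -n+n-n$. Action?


shift '-' to continue P -> P-Q
Action: shift


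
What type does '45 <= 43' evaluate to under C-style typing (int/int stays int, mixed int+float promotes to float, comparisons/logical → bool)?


Operand types: int <= int
Rule: comparison yields bool
Result type: bool


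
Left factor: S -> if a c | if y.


Common prefix: 'if'
Factored: S -> if S', S' -> a c | y


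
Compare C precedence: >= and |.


'>=' is relational (level 7); '|' is bitwise OR (level 3)
Higher level binds tighter
'>=' has higher precedence than '|'


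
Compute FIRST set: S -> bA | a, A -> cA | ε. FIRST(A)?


Per alternative of A: FIRST(cA) = {c}; FIRST(ε) = {ε}
FIRST(A) = {c, ε}


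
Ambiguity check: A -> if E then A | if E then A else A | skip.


dangling else: 'if E then if E then skip else skip' parses two ways
Ambiguous


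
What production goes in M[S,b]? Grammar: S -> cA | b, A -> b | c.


For [S, b]: 'b' ∈ FIRST(b)
Entry: S -> b


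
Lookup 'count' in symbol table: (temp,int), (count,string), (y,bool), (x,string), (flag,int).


Lookup 'count' → type string


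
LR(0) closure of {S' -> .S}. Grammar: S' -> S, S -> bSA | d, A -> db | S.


Start: S' -> .S
For each item with dot before a nonterminal B, add B -> .γ for every B-production
Closure: [S' -> .S, S -> .bSA, S -> .d]


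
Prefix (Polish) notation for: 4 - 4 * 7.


'*' binds tighter: tree is (- 4 (* 4 7))
Prefix: - 4 * 4 7


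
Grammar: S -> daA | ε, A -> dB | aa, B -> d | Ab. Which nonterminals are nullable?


A nonterminal is nullable iff some alternative derives ε (directly, or every symbol in it is nullable)
Nullable: {S}


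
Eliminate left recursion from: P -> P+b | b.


Left-recursive alternatives: P+b; non-recursive: b
Introduce P': P -> bP', P' -> +bP' | ε


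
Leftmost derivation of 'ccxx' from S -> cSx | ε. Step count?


Derivation: S => cSx => ccSxx => ccxx
Steps: 3


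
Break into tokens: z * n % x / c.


Scan left to right, longest-match per lexeme
Tokens: ID(z), OP(*), ID(n), OP(%), ID(x), OP(/), ID(c)


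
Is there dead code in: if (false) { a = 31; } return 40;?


condition is constant false, so the whole block is unreachable
Dead: 'if (false) { a = 31; }'


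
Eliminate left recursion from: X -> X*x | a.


Left-recursive alternatives: X*x; non-recursive: a
Introduce X': X -> aX', X' -> *xX' | ε


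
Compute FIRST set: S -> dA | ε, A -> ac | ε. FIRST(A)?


Per alternative of A: FIRST(ac) = {a}; FIRST(ε) = {ε}
FIRST(A) = {a, ε}


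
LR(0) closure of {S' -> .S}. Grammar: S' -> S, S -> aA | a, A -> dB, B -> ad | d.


Start: S' -> .S
For each item with dot before a nonterminal B, add B -> .γ for every B-production
Closure: [S' -> .S, S -> .aA, S -> .a]


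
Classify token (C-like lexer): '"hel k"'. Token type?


Pattern: double-quoted sequence
Type: STRING_LITERAL


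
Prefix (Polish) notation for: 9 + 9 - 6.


left-to-right (same/higher precedence on left): tree is (- (+ 9 9) 6)
Prefix: - + 9 9 6


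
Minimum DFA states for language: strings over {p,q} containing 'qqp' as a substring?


KMP-style automaton: 3 progress states + 1 absorbing accept = 4
Minimal DFA: 4 states


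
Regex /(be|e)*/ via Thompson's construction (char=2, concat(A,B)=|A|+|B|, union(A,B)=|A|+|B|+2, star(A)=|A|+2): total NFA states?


Syntax tree has 3 char leaf(s), 1 union(s), 1 star(s)
chars contribute 3×2 = 6; each union adds +2; each star adds +2
Total: 6 + 2 + 2 = 10 states


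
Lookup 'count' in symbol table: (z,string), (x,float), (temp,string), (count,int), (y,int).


Lookup 'count' → type int


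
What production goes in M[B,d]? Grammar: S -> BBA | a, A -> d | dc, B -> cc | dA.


For [B, d]: 'd' ∈ FIRST(dA)
Entry: B -> dA


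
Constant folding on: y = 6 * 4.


6 * 4 = 24 at compile time
Optimized: y = 24


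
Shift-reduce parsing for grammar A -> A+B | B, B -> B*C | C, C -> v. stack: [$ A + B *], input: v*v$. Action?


no handle; shift 'v'
Action: shift


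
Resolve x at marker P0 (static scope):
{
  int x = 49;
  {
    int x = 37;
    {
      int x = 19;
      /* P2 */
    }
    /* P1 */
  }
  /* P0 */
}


x declared in the same block as P0
x = 49


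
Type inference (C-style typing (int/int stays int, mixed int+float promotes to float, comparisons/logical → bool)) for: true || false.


Operand types: bool || bool
Rule: logical operators take bool operands and yield bool
Result type: bool


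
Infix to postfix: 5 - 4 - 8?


Left to right (same or higher precedence on left)
Postfix: 5 4 - 8 -


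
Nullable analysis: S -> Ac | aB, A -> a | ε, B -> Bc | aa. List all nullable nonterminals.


A nonterminal is nullable iff some alternative derives ε (directly, or every symbol in it is nullable)
Nullable: {A}


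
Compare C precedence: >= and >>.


'>>' is shift (level 8); '>=' is relational (level 7)
Higher level binds tighter
'>>' has higher precedence than '>='


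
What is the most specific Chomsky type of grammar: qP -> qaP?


LHS has context (more than one symbol) and |LHS| ≤ |RHS|
Classification: Type 1 (Context-Sensitive)


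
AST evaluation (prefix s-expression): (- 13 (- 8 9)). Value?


Evaluate inner: (- 8 9) = -1
Evaluate root: (- 13 -1) = 14
Result: 14


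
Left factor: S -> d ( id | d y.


Common prefix: 'd'
Factored: S -> d S', S' -> ( id | y


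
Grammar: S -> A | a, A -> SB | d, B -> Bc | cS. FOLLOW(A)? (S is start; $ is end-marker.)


$ ∈ FOLLOW(S). For each A -> αBβ: add FIRST(β)\{ε} to FOLLOW(B); if β nullable, add FOLLOW(A).
FOLLOW(A) = {$, c}


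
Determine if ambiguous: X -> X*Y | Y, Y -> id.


precedence layered via separate nonterminal Y: deterministic
Unambiguous


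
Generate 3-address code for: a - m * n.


Break into single-operator statements:
t1 = m * n
t2 = a - t1


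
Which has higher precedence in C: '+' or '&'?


'+' is additive (level 9); '&' is bitwise AND (level 5)
Higher level binds tighter
'+' has higher precedence than '&'


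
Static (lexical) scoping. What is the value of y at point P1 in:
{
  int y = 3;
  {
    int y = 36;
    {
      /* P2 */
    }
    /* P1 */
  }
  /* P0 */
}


y declared in the same block as P1
y = 36


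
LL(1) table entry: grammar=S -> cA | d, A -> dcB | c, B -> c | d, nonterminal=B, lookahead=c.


For [B, c]: 'c' ∈ FIRST(c)
Entry: B -> c


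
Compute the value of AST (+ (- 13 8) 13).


Evaluate inner: (- 13 8) = 5
Evaluate root: (+ 5 13) = 18
Result: 18


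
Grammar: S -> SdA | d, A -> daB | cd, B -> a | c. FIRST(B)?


Per alternative of B: FIRST(a) = {a}; FIRST(c) = {c}
FIRST(B) = {a, c}


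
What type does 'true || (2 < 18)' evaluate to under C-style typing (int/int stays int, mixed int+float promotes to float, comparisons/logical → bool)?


Operand types: bool || bool
Rule: logical operators take bool operands and yield bool
Result type: bool


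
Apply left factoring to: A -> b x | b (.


Common prefix: 'b'
Factored: A -> b A', A' -> x | (


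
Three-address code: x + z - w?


Break into single-operator statements:
t1 = x + z
t2 = t1 - w


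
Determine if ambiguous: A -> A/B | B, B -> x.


precedence layered via separate nonterminal B: deterministic
Unambiguous


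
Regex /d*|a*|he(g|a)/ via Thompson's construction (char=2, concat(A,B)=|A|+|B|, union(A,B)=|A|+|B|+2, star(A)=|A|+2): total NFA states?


Syntax tree has 6 char leaf(s), 3 union(s), 2 star(s)
chars contribute 6×2 = 12; each union adds +2; each star adds +2
Total: 12 + 6 + 4 = 22 states


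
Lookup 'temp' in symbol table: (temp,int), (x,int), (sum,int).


Lookup 'temp' → type int


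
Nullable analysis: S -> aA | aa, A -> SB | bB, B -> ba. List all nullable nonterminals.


A nonterminal is nullable iff some alternative derives ε (directly, or every symbol in it is nullable)
Nullable: {}


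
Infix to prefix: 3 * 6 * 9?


left-to-right (same/higher precedence on left): tree is (* (* 3 6) 9)
Prefix: * * 3 6 9


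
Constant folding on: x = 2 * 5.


2 * 5 = 10 at compile time
Optimized: x = 10


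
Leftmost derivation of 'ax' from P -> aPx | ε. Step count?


Derivation: P => aPx => ax
Steps: 2


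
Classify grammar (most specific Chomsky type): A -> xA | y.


Right-linear: every RHS is a terminal or a terminal followed by one nonterminal
Classification: Type 3 (Regular)


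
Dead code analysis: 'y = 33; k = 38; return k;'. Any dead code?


y is assigned but never read
Dead: 'y = 33'


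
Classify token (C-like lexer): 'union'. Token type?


Pattern: reserved word
Type: KEYWORD


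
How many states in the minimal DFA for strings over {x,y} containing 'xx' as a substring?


KMP-style automaton: 2 progress states + 1 absorbing accept = 3
Minimal DFA: 3 states


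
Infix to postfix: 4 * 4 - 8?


Left to right (same or higher precedence on left)
Postfix: 4 4 * 8 -


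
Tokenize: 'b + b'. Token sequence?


Scan left to right, longest-match per lexeme
Tokens: ID(b), OP(+), ID(b)


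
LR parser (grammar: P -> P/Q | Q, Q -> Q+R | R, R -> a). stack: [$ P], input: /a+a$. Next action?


shift '/' to continue P -> P/Q
Action: shift


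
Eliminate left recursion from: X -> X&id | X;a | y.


Left-recursive alternatives: X&id, X;a; non-recursive: y
Introduce X': X -> yX', X' -> &idX' | ;aX' | ε


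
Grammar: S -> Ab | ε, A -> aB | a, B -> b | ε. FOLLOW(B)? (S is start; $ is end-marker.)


$ ∈ FOLLOW(S). For each A -> αBβ: add FIRST(β)\{ε} to FOLLOW(B); if β nullable, add FOLLOW(A).
FOLLOW(B) = {b}


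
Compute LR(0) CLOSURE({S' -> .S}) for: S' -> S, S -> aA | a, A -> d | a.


Start: S' -> .S
For each item with dot before a nonterminal B, add B -> .γ for every B-production
Closure: [S' -> .S, S -> .aA, S -> .a]


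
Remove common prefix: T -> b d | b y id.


Common prefix: 'b'
Factored: T -> b T', T' -> d | y id


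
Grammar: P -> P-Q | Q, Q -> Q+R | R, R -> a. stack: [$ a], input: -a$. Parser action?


'a' on top is the handle for R -> a
Action: reduce (R -> a)


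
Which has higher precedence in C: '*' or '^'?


'*' is multiplicative (level 10); '^' is bitwise XOR (level 4)
Higher level binds tighter
'*' has higher precedence than '^'


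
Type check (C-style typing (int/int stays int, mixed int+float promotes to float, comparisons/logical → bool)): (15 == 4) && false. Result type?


Operand types: bool && bool
Rule: logical operators take bool operands and yield bool
Result type: bool


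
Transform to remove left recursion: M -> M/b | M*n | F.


Left-recursive alternatives: M/b, M*n; non-recursive: F
Introduce M': M -> FM', M' -> /bM' | *nM' | ε


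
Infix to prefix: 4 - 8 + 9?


left-to-right (same/higher precedence on left): tree is (+ (- 4 8) 9)
Prefix: + - 4 8 9


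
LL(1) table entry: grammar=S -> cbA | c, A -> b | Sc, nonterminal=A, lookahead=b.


For [A, b]: 'b' ∈ FIRST(b)
Entry: A -> b


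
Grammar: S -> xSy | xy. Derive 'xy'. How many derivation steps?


Derivation: S => xy
Steps: 1


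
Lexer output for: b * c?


Scan left to right, longest-match per lexeme
Tokens: ID(b), OP(*), ID(c)


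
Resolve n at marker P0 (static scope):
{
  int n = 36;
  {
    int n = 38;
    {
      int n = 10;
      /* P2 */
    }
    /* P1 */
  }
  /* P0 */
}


n declared in the same block as P0
n = 36


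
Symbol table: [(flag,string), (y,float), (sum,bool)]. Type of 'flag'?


Lookup 'flag' → type string


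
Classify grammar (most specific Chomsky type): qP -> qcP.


LHS has context (more than one symbol) and |LHS| ≤ |RHS|
Classification: Type 1 (Context-Sensitive)


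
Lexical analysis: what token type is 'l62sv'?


Pattern: letter/underscore followed by alphanumerics, not a keyword
Type: IDENTIFIER


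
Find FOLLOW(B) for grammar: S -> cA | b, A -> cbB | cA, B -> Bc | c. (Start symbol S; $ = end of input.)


$ ∈ FOLLOW(S). For each A -> αBβ: add FIRST(β)\{ε} to FOLLOW(B); if β nullable, add FOLLOW(A).
FOLLOW(B) = {$, c}


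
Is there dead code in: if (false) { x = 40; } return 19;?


condition is constant false, so the whole block is unreachable
Dead: 'if (false) { x = 40; }'


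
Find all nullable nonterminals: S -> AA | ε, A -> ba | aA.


A nonterminal is nullable iff some alternative derives ε (directly, or every symbol in it is nullable)
Nullable: {S}


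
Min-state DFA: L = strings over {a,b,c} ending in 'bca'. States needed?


Track the longest suffix of input matching a prefix of 'bca': 4 classes (prefixes of length 0..3)
Minimal DFA: 4 states


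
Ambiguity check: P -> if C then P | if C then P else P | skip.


dangling else: 'if C then if C then skip else skip' parses two ways
Ambiguous


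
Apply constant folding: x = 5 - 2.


5 - 2 = 3 at compile time
Optimized: x = 3


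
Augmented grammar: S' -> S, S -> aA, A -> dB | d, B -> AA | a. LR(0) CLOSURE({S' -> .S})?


Start: S' -> .S
For each item with dot before a nonterminal B, add B -> .γ for every B-production
Closure: [S' -> .S, S -> .aA]


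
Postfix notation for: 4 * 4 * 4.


Left to right (same or higher precedence on left)
Postfix: 4 4 * 4 *


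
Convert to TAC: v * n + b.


Break into single-operator statements:
t1 = v * n
t2 = t1 + b


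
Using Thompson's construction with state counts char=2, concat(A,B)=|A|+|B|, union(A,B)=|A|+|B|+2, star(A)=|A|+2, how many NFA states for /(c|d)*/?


Syntax tree has 2 char leaf(s), 1 union(s), 1 star(s)
chars contribute 2×2 = 4; each union adds +2; each star adds +2
Total: 4 + 2 + 2 = 8 states


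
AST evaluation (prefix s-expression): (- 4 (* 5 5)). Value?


Evaluate inner: (* 5 5) = 25
Evaluate root: (- 4 25) = -21
Result: -21


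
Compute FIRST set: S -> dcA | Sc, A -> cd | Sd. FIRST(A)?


Per alternative of A: FIRST(cd) = {c}; FIRST(Sd) = {d}
FIRST(A) = {c, d}


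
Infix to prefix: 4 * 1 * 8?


left-to-right (same/higher precedence on left): tree is (* (* 4 1) 8)
Prefix: * * 4 1 8


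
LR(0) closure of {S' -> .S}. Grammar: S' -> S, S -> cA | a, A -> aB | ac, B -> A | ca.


Start: S' -> .S
For each item with dot before a nonterminal B, add B -> .γ for every B-production
Closure: [S' -> .S, S -> .cA, S -> .a]


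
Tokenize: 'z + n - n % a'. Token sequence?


Scan left to right, longest-match per lexeme
Tokens: ID(z), OP(+), ID(n), OP(-), ID(n), OP(%), ID(a)


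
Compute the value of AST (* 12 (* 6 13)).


Evaluate inner: (* 6 13) = 78
Evaluate root: (* 12 78) = 936
Result: 936


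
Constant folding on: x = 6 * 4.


6 * 4 = 24 at compile time
Optimized: x = 24


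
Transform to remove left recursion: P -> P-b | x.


Left-recursive alternatives: P-b; non-recursive: x
Introduce P': P -> xP', P' -> -bP' | ε


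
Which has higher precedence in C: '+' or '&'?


'+' is additive (level 9); '&' is bitwise AND (level 5)
Higher level binds tighter
'+' has higher precedence than '&'


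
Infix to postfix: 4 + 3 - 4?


Left to right (same or higher precedence on left)
Postfix: 4 3 + 4 -


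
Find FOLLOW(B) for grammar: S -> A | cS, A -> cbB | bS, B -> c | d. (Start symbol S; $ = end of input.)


$ ∈ FOLLOW(S). For each A -> αBβ: add FIRST(β)\{ε} to FOLLOW(B); if β nullable, add FOLLOW(A).
FOLLOW(B) = {$}


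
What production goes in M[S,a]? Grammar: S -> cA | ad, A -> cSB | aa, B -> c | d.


For [S, a]: 'a' ∈ FIRST(ad)
Entry: S -> ad


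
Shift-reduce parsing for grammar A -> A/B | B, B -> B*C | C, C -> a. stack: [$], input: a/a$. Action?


no handle on stack; shift 'a'
Action: shift


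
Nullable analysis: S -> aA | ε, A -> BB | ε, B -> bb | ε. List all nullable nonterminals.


A nonterminal is nullable iff some alternative derives ε (directly, or every symbol in it is nullable)
Nullable: {A, B, S}


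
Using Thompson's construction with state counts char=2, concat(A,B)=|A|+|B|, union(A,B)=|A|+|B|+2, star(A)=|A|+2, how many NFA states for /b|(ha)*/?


Syntax tree has 3 char leaf(s), 1 union(s), 1 star(s)
chars contribute 3×2 = 6; each union adds +2; each star adds +2
Total: 6 + 2 + 2 = 10 states


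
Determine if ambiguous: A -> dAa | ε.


balanced d^n…a^n: each string has a unique parse
Unambiguous


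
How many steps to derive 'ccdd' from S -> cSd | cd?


Derivation: S => cSd => ccdd
Steps: 2


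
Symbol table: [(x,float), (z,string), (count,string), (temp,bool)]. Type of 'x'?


Lookup 'x' → type float


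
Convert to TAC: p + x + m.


Break into single-operator statements:
t1 = p + x
t2 = t1 + m


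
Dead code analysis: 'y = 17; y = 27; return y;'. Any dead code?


first assignment to y is overwritten before any read
Dead: 'y = 17'


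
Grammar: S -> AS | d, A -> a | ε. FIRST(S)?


Per alternative of S: FIRST(AS) = {a, d}; FIRST(d) = {d}
FIRST(S) = {a, d}


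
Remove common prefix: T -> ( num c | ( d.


Common prefix: '('
Factored: T -> ( T', T' -> num c | d


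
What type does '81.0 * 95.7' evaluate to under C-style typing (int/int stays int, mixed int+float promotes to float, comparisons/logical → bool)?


Operand types: float * float
Rule: mixed int/float promotes to float; int/int stays int
Result type: float


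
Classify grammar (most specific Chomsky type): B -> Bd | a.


Left-linear: every RHS is a terminal or one nonterminal followed by a terminal
Classification: Type 3 (Regular)


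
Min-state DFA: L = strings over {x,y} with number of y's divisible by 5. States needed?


Track (count of y) mod 5: states 0..4, accept at 0
Minimal DFA: 5 states


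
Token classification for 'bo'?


Pattern: letter/underscore followed by alphanumerics, not a keyword
Type: IDENTIFIER


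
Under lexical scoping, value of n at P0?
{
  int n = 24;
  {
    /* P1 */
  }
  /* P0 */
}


n declared in the same block as P0
n = 24


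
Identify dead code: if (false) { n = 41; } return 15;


condition is constant false, so the whole block is unreachable
Dead: 'if (false) { n = 41; }'


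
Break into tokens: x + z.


Scan left to right, longest-match per lexeme
Tokens: ID(x), OP(+), ID(z)


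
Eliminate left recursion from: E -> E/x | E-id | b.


Left-recursive alternatives: E/x, E-id; non-recursive: b
Introduce E': E -> bE', E' -> /xE' | -idE' | ε


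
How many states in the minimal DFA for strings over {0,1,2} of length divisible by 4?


Track length mod 4: states 0..3, accept at 0
Minimal DFA: 4 states


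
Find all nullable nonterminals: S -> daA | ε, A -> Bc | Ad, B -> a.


A nonterminal is nullable iff some alternative derives ε (directly, or every symbol in it is nullable)
Nullable: {S}


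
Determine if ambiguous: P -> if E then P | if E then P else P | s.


dangling else: 'if E then if E then s else s' parses two ways
Ambiguous


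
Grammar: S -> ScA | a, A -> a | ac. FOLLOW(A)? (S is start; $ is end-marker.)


$ ∈ FOLLOW(S). For each A -> αBβ: add FIRST(β)\{ε} to FOLLOW(B); if β nullable, add FOLLOW(A).
FOLLOW(A) = {$, c}


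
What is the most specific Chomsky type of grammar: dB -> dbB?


LHS has context (more than one symbol) and |LHS| ≤ |RHS|
Classification: Type 1 (Context-Sensitive)


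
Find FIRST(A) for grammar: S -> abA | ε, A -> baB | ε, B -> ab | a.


Per alternative of A: FIRST(baB) = {b}; FIRST(ε) = {ε}
FIRST(A) = {b, ε}


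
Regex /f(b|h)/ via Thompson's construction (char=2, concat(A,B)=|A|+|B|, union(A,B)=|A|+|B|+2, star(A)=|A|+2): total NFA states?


Syntax tree has 3 char leaf(s), 1 union(s), 0 star(s)
chars contribute 3×2 = 6; each union adds +2; each star adds +2
Total: 6 + 2 + 0 = 8 states


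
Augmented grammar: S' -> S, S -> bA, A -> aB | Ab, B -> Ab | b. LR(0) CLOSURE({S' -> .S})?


Start: S' -> .S
For each item with dot before a nonterminal B, add B -> .γ for every B-production
Closure: [S' -> .S, S -> .bA]


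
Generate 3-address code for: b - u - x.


Break into single-operator statements:
t1 = b - u
t2 = t1 - x


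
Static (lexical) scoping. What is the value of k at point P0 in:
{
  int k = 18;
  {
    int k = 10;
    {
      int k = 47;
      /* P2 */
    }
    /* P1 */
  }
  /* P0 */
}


k declared in the same block as P0
k = 18


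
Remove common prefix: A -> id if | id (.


Common prefix: 'id'
Factored: A -> id A', A' -> if | (


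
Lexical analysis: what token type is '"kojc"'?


Pattern: double-quoted sequence
Type: STRING_LITERAL


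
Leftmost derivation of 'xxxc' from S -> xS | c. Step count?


Derivation: S => xS => xxS => xxxS => xxxc
Steps: 4


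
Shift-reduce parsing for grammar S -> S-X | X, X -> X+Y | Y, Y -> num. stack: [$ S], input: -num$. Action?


shift '-' to continue S -> S-X
Action: shift


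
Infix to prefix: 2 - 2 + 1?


left-to-right (same/higher precedence on left): tree is (+ (- 2 2) 1)
Prefix: + - 2 2 1


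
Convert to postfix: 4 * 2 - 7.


Left to right (same or higher precedence on left)
Postfix: 4 2 * 7 -


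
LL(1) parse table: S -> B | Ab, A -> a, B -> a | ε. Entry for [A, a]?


For [A, a]: 'a' ∈ FIRST(a)
Entry: A -> a


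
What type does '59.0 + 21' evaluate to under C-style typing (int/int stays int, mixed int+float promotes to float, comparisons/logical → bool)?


Operand types: float + int
Rule: mixed int/float promotes to float; int/int stays int
Result type: float


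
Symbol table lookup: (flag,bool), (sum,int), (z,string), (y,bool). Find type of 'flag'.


Lookup 'flag' → type bool


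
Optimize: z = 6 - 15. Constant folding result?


6 - 15 = -9 at compile time
Optimized: z = -9


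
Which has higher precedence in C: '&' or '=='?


'==' is equality (level 6); '&' is bitwise AND (level 5)
Higher level binds tighter
'==' has higher precedence than '&'


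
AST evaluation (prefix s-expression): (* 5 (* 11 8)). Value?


Evaluate inner: (* 11 8) = 88
Evaluate root: (* 5 88) = 440
Result: 440


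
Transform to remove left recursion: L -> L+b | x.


Left-recursive alternatives: L+b; non-recursive: x
Introduce L': L -> xL', L' -> +bL' | ε


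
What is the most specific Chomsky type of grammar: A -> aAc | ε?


Single nonterminal LHS, but a^n c^n is not regular
Classification: Type 2 (Context-Free)


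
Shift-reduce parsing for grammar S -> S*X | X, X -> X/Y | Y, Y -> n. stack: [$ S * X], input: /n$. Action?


'/' can extend X; shift to build X -> X/Y
Action: shift


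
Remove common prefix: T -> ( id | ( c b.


Common prefix: '('
Factored: T -> ( T', T' -> id | c b


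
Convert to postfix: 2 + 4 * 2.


* has higher precedence, evaluate 4*2 first
Postfix: 2 4 2 * +


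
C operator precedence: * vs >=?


'*' is multiplicative (level 10); '>=' is relational (level 7)
Higher level binds tighter
'*' has higher precedence than '>='


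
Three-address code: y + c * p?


Break into single-operator statements:
t1 = c * p
t2 = y + t1


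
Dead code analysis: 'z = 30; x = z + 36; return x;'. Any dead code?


z is read by x's definition; x is returned
No dead code


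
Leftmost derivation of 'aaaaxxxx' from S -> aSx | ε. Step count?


Derivation: S => aSx => aaSxx => aaaSxxx => aaaaSxxxx => aaaaxxxx
Steps: 5


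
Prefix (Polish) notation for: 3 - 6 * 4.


'*' binds tighter: tree is (- 3 (* 6 4))
Prefix: - 3 * 6 4


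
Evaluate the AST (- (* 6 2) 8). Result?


Evaluate inner: (* 6 2) = 12
Evaluate root: (- 12 8) = 4
Result: 4


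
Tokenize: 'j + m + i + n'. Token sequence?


Scan left to right, longest-match per lexeme
Tokens: ID(j), OP(+), ID(m), OP(+), ID(i), OP(+), ID(n)


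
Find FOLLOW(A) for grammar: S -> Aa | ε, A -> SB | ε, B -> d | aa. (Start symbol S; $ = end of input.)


$ ∈ FOLLOW(S). For each A -> αBβ: add FIRST(β)\{ε} to FOLLOW(B); if β nullable, add FOLLOW(A).
FOLLOW(A) = {a}


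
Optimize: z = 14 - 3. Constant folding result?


14 - 3 = 11 at compile time
Optimized: z = 11


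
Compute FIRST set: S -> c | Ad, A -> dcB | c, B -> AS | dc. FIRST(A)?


Per alternative of A: FIRST(dcB) = {d}; FIRST(c) = {c}
FIRST(A) = {c, d}


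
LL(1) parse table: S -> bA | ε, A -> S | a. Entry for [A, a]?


For [A, a]: 'a' ∈ FIRST(a)
Entry: A -> a


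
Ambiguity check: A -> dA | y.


right-linear, alternatives start with distinct terminals 'd' vs 'y': unique leftmost derivation
Unambiguous


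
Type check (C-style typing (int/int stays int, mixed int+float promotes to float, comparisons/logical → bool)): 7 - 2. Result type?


Operand types: int - int
Rule: mixed int/float promotes to float; int/int stays int
Result type: int


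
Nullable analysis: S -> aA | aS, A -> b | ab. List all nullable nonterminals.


A nonterminal is nullable iff some alternative derives ε (directly, or every symbol in it is nullable)
Nullable: {}


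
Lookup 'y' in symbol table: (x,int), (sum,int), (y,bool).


Lookup 'y' → type bool


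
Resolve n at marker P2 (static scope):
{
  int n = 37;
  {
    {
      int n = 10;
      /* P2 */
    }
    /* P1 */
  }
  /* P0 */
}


n declared in the same block as P2
n = 10
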